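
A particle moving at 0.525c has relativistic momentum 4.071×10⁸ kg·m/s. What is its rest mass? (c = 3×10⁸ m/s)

γ = 1/√(1 - 0.525²) = 1.175
v = 0.525 × 3×10⁸ = 1.575×10⁸ m/s
m = p/(γv) = 4.071×10⁸/(1.175 × 1.575×10⁸) = 2.200 kg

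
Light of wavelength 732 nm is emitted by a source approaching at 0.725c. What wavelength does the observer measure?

β = 0.725
Wavelength Doppler factor = √(0.275/1.725) = √(0.15942) = 0.3993
λ_obs = 732 × 0.3993 = 292.3 nm (blueshift)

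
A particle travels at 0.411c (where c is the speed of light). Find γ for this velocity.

v/c = 0.411, so (v/c)² = 0.168921
1 - (v/c)² = 0.831079
γ = 1/√(0.831079) = 1.097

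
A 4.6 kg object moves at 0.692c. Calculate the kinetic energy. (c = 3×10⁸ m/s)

γ = 1/√(1 - 0.692²) = 1.3852
γ - 1 = 0.3852
KE = (γ-1)mc² = 0.3852 × 4.6 × (3×10⁸)² = 1.595×10¹⁷ J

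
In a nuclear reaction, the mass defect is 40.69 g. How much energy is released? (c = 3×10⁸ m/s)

Convert mass defect: Δm = 40.69 g = 0.04069 kg
E = Δm·c² = 0.04069 × (3×10⁸)²
= 0.04069 × 9×10¹⁶ = 3.662×10¹⁵ J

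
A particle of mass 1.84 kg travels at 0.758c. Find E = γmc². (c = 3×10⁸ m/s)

γ = 1/√(1 - 0.758²) = 1.533
mc² = 1.84 × (3×10⁸)² = 1.656×10¹⁷ J
E = γmc² = 1.533 × 1.656×10¹⁷ = 2.539×10¹⁷ J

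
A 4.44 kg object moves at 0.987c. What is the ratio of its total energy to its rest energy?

E = γmc², E₀ = mc²
E/E₀ = γ = 1/√(1 - 0.987²) = 6.222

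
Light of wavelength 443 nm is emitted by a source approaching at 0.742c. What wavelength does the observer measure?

β = 0.742
Wavelength Doppler factor = √(0.258/1.742) = √(0.1481) = 0.3848
λ_obs = 443 × 0.3848 = 170.5 nm (blueshift)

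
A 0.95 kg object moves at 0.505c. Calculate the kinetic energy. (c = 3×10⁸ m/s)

γ = 1/√(1 - 0.505²) = 1.1586
γ - 1 = 0.1586
KE = (γ-1)mc² = 0.1586 × 0.95 × (3×10⁸)² = 1.356×10¹⁶ J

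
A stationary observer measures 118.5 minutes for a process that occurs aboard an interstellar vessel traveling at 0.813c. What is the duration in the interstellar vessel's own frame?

Dilated time Δt = 118.5 minutes
γ = 1/√(1 - 0.813²) = 1.7174
Δt₀ = Δt/γ = 118.5/1.7174 = 69.00 minutes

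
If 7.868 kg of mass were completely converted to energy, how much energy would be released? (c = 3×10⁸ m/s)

Using E = mc²:
c² = (3×10⁸)² = 9×10¹⁶ m²/s²
E = 7.868 × 9×10¹⁶ = 7.081×10¹⁷ J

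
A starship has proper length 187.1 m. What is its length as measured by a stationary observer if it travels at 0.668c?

Proper length L₀ = 187.1 m
γ = 1/√(1 - 0.668²) = 1.344
L = L₀/γ = 187.1/1.344 = 139.2 m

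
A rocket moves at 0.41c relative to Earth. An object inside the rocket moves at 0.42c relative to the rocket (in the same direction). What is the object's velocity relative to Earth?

u = (u' + v)/(1 + u'v/c²)
Numerator: 0.42 + 0.41 = 0.83
Denominator: 1 + 0.1722 = 1.1722
u = 0.83/1.1722 = 0.7081c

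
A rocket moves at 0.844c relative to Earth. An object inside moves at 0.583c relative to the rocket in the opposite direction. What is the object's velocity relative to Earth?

Object's velocity in rocket frame is u' = -0.583c
u = (u' + v)/(1 + u'v/c²) = (v - 0.583)/(1 - 0.583·v/c²)
Numerator: 0.844 - 0.583 = 0.261
Denominator: 1 - 0.492052 = 0.507948
u = 0.261/0.507948 = 0.5138c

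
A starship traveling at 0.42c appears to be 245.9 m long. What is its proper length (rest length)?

Contracted length L = 245.9 m
γ = 1/√(1 - 0.42²) = 1.102
L₀ = γL = 1.102 × 245.9 = 271.0 m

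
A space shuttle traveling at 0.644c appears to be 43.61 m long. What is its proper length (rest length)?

Contracted length L = 43.61 m
γ = 1/√(1 - 0.644²) = 1.307
L₀ = γL = 1.307 × 43.61 = 57.00 m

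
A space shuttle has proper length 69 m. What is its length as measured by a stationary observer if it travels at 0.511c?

Proper length L₀ = 69 m
γ = 1/√(1 - 0.511²) = 1.1634
L = L₀/γ = 69/1.1634 = 59.31 m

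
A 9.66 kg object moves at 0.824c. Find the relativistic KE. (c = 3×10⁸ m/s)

γ = 1/√(1 - 0.824²) = 1.7649
γ - 1 = 0.7649
KE = (γ-1)mc² = 0.7649 × 9.66 × (3×10⁸)² = 6.650×10¹⁷ J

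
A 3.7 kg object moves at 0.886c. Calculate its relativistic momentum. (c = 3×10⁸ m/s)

γ = 1/√(1 - 0.886²) = 2.157
v = 0.886 × 3×10⁸ = 2.658×10⁸ m/s
p = γmv = 2.157 × 3.7 × 2.658×10⁸ = 2.121×10⁹ kg·m/s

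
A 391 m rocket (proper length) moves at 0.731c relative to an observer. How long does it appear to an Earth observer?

Proper length L₀ = 391 m
γ = 1/√(1 - 0.731²) = 1.4655
L = L₀/γ = 391/1.4655 = 266.8 m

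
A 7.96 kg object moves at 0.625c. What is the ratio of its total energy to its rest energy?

E = γmc², E₀ = mc²
E/E₀ = γ = 1/√(1 - 0.625²) = 1.281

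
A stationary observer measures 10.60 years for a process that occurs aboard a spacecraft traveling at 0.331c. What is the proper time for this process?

Dilated time Δt = 10.60 years
γ = 1/√(1 - 0.331²) = 1.060
Δt₀ = Δt/γ = 10.60/1.060 = 10.00 years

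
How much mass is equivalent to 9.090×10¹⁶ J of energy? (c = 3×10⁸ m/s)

From E = mc², we get m = E/c²
c² = (3×10⁸)² = 9×10¹⁶ m²/s²
m = 9.090×10¹⁶ / 9×10¹⁶ = 1.010 kg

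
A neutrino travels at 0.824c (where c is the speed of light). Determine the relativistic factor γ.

v/c = 0.824, so (v/c)² = 0.678976
1 - (v/c)² = 0.321024
γ = 1/√(0.321024) = 1.765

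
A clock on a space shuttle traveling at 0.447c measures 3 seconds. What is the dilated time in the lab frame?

Proper time Δt₀ = 3 seconds
γ = 1/√(1 - 0.447²) = 1.118
Δt = γΔt₀ = 1.118 × 3 = 3.354 seconds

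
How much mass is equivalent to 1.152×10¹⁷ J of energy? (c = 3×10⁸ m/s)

From E = mc², we get m = E/c²
c² = (3×10⁸)² = 9×10¹⁶ m²/s²
m = 1.152×10¹⁷ / 9×10¹⁶ = 1.280 kg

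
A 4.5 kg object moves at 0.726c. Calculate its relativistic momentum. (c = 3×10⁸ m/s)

γ = 1/√(1 - 0.726²) = 1.454
v = 0.726 × 3×10⁸ = 2.178×10⁸ m/s
p = γmv = 1.454 × 4.5 × 2.178×10⁸ = 1.425×10⁹ kg·m/s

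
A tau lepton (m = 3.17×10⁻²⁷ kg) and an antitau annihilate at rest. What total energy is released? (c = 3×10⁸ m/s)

Both particles have the same rest mass, so total mass = 2m
E = 2m·c² = 2 × 3.17×10⁻²⁷ × (3×10⁸)²
= 2 × 3.17×10⁻²⁷ × 9×10¹⁶
= 5.706×10⁻¹⁰ J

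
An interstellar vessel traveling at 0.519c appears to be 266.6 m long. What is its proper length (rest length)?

Contracted length L = 266.6 m
γ = 1/√(1 - 0.519²) = 1.170
L₀ = γL = 1.170 × 266.6 = 311.9 m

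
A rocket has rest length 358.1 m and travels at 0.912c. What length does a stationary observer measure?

Proper length L₀ = 358.1 m
γ = 1/√(1 - 0.912²) = 2.438
L = L₀/γ = 358.1/2.438 = 146.9 m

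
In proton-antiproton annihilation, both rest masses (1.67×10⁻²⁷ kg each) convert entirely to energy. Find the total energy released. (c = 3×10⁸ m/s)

Both particles have the same rest mass, so total mass = 2m
E = 2m·c² = 2 × 1.67×10⁻²⁷ × (3×10⁸)²
= 2 × 1.67×10⁻²⁷ × 9×10¹⁶
= 3.006×10⁻¹⁰ J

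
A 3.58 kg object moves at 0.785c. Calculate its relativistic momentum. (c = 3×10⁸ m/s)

γ = 1/√(1 - 0.785²) = 1.614
v = 0.785 × 3×10⁸ = 2.355×10⁸ m/s
p = γmv = 1.614 × 3.58 × 2.355×10⁸ = 1.361×10⁹ kg·m/s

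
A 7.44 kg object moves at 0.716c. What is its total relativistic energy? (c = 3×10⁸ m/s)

γ = 1/√(1 - 0.716²) = 1.4325
mc² = 7.44 × (3×10⁸)² = 6.696×10¹⁷ J
E = γmc² = 1.4325 × 6.696×10¹⁷ = 9.592×10¹⁷ J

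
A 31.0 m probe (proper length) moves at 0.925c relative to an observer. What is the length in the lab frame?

Proper length L₀ = 31.0 m
γ = 1/√(1 - 0.925²) = 2.632
L = L₀/γ = 31.0/2.632 = 11.78 m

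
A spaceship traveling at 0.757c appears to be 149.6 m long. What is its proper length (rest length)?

Contracted length L = 149.6 m
γ = 1/√(1 - 0.757²) = 1.53042
L₀ = γL = 1.53042 × 149.6 = 229.0 m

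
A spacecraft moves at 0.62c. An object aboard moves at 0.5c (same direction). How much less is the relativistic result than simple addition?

Classical: u' + v = 0.5 + 0.62 = 1.12c
Relativistic: u = (0.5 + 0.62)/(1 + 0.31) = 1.12/1.31 = 0.8550c
Difference: 1.12 - 0.8550 = 0.2650c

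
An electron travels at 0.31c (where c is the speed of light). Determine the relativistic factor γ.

v/c = 0.31, so (v/c)² = 0.0961
1 - (v/c)² = 0.9039
γ = 1/√(0.9039) = 1.052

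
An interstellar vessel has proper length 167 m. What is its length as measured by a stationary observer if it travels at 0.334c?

Proper length L₀ = 167 m
γ = 1/√(1 - 0.334²) = 1.061
L = L₀/γ = 167/1.061 = 157.4 m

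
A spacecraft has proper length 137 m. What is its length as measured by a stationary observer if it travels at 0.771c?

Proper length L₀ = 137 m
γ = 1/√(1 - 0.771²) = 1.57027
L = L₀/γ = 137/1.57027 = 87.25 m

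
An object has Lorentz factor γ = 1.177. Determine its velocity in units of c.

From γ = 1/√(1 - v²/c²):
1/γ² = 1/1.177² = 0.7219
v²/c² = 1 - 0.7219 = 0.2781
v/c = √(0.2781) = 0.5274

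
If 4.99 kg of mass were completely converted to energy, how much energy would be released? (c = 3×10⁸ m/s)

Using E = mc²:
c² = (3×10⁸)² = 9×10¹⁶ m²/s²
E = 4.99 × 9×10¹⁶ = 4.491×10¹⁷ J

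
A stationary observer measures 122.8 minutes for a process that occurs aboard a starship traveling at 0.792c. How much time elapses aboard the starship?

Dilated time Δt = 122.8 minutes
γ = 1/√(1 - 0.792²) = 1.638
Δt₀ = Δt/γ = 122.8/1.638 = 74.97 minutes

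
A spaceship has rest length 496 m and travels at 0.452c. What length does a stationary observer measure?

Proper length L₀ = 496 m
γ = 1/√(1 - 0.452²) = 1.1211
L = L₀/γ = 496/1.1211 = 442.4 m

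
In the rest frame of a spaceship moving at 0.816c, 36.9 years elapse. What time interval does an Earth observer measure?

Proper time Δt₀ = 36.9 years
γ = 1/√(1 - 0.816²) = 1.730
Δt = γΔt₀ = 1.730 × 36.9 = 63.84 years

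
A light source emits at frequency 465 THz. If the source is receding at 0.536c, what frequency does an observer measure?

β = v/c = 0.536
(1-β)/(1+β) = 0.464/1.536 = 0.3021
Doppler factor = √(0.3021) = 0.5496
f_obs = 465 × 0.5496 = 255.6 THz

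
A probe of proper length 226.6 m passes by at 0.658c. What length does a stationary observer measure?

Proper length L₀ = 226.6 m
γ = 1/√(1 - 0.658²) = 1.328
L = L₀/γ = 226.6/1.328 = 170.6 m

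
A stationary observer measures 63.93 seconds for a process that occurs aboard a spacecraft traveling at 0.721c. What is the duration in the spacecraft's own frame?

Dilated time Δt = 63.93 seconds
γ = 1/√(1 - 0.721²) = 1.443
Δt₀ = Δt/γ = 63.93/1.443 = 44.30 seconds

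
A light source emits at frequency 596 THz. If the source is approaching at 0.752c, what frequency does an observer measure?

β = v/c = 0.752
(1+β)/(1-β) = 1.752/0.248 = 7.065
Doppler factor = √(7.065) = 2.658
f_obs = 596 × 2.658 = 1584 THz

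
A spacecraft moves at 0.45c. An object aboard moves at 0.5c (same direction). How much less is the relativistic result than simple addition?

Classical: u' + v = 0.5 + 0.45 = 0.95c
Relativistic: u = (0.5 + 0.45)/(1 + 0.225) = 0.95/1.225 = 0.7755c
Difference: 0.95 - 0.7755 = 0.1745c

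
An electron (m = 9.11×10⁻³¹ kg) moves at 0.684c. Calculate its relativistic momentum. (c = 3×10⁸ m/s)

γ = 1/√(1 - 0.684²) = 1.371
v = 0.684 × 3×10⁸ = 2.052×10⁸ m/s
p = γmv = 1.371 × 9.11×10⁻³¹ × 2.052×10⁸ = 2.563×10⁻²² kg·m/s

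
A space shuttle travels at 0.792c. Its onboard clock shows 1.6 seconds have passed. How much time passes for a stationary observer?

Proper time Δt₀ = 1.6 seconds
γ = 1/√(1 - 0.792²) = 1.638
Δt = γΔt₀ = 1.638 × 1.6 = 2.621 seconds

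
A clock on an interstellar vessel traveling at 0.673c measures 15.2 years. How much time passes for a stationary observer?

Proper time Δt₀ = 15.2 years
γ = 1/√(1 - 0.673²) = 1.352
Δt = γΔt₀ = 1.352 × 15.2 = 20.55 years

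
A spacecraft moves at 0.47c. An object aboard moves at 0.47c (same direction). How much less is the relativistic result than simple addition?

Classical: u' + v = 0.47 + 0.47 = 0.94c
Relativistic: u = (0.47 + 0.47)/(1 + 0.2209) = 0.94/1.2209 = 0.7699c
Difference: 0.94 - 0.7699 = 0.1701c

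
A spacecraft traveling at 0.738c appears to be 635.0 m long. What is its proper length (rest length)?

Contracted length L = 635.0 m
γ = 1/√(1 - 0.738²) = 1.4819
L₀ = γL = 1.4819 × 635.0 = 941.0 m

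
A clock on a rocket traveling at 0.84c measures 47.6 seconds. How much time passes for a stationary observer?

Proper time Δt₀ = 47.6 seconds
γ = 1/√(1 - 0.84²) = 1.843
Δt = γΔt₀ = 1.843 × 47.6 = 87.73 seconds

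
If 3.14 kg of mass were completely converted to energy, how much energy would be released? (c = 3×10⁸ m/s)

Using E = mc²:
c² = (3×10⁸)² = 9×10¹⁶ m²/s²
E = 3.14 × 9×10¹⁶ = 2.826×10¹⁷ J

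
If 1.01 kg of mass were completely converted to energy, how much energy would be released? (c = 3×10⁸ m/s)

Using E = mc²:
c² = (3×10⁸)² = 9×10¹⁶ m²/s²
E = 1.01 × 9×10¹⁶ = 9.090×10¹⁶ J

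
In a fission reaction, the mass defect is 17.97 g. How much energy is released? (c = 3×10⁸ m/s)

Convert mass defect: Δm = 17.97 g = 0.01797 kg
E = Δm·c² = 0.01797 × (3×10⁸)²
= 0.01797 × 9×10¹⁶ = 1.617×10¹⁵ J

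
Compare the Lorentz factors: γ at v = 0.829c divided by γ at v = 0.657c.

γ₁ = 1/√(1 - 0.829²) = 1.788
γ₂ = 1/√(1 - 0.657²) = 1.326
γ₁/γ₂ = 1.788/1.326 = 1.348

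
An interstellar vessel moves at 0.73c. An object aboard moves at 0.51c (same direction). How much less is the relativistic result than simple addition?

Classical: u' + v = 0.51 + 0.73 = 1.24c
Relativistic: u = (0.51 + 0.73)/(1 + 0.3723) = 1.24/1.3723 = 0.9036c
Difference: 1.24 - 0.9036 = 0.3364c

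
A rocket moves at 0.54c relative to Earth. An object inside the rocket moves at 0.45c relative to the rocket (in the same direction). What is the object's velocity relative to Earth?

u = (u' + v)/(1 + u'v/c²)
Numerator: 0.45 + 0.54 = 0.99
Denominator: 1 + 0.243 = 1.243
u = 0.99/1.243 = 0.7965c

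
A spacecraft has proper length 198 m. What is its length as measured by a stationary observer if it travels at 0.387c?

Proper length L₀ = 198 m
γ = 1/√(1 - 0.387²) = 1.0845
L = L₀/γ = 198/1.0845 = 182.6 m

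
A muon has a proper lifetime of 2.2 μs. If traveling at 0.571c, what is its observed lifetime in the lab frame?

Proper lifetime τ₀ = 2.2 μs
γ = 1/√(1 - 0.571²) = 1.218
τ = γτ₀ = 1.218 × 2.2 μs = 2.680 μs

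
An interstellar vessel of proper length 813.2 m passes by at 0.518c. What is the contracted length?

Proper length L₀ = 813.2 m
γ = 1/√(1 - 0.518²) = 1.169
L = L₀/γ = 813.2/1.169 = 695.6 m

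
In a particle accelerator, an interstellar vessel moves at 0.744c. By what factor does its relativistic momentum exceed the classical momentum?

p_rel = γmv, p_class = mv
Ratio = γ = 1/√(1 - 0.744²)
= 1/√(0.446464) = 1.497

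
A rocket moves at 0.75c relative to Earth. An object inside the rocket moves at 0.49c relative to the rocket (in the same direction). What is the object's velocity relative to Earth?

u = (u' + v)/(1 + u'v/c²)
Numerator: 0.49 + 0.75 = 1.24
Denominator: 1 + 0.3675 = 1.3675
u = 1.24/1.3675 = 0.9068c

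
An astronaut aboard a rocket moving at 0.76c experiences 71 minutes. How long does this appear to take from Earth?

Proper time Δt₀ = 71 minutes
γ = 1/√(1 - 0.76²) = 1.5386
Δt = γΔt₀ = 1.5386 × 71 = 109.2 minutes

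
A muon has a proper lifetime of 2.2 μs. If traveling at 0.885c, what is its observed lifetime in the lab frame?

Proper lifetime τ₀ = 2.2 μs
γ = 1/√(1 - 0.885²) = 2.1478
τ = γτ₀ = 2.1478 × 2.2 μs = 4.725 μs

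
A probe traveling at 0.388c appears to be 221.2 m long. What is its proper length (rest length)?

Contracted length L = 221.2 m
γ = 1/√(1 - 0.388²) = 1.085
L₀ = γL = 1.085 × 221.2 = 240.0 m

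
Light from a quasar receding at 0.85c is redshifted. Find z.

β = 0.85
(1+β)/(1-β) = 1.85/0.15 = 12.333
√(12.333) = 3.512
z = 3.512 - 1 = 2.512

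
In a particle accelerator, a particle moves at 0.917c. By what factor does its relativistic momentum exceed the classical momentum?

p_rel = γmv, p_class = mv
Ratio = γ = 1/√(1 - 0.917²)
= 1/√(0.159111) = 2.507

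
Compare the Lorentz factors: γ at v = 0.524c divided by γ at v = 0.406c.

γ₁ = 1/√(1 - 0.524²) = 1.174
γ₂ = 1/√(1 - 0.406²) = 1.094
γ₁/γ₂ = 1.174/1.094 = 1.073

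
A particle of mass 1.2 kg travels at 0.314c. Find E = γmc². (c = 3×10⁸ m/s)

γ = 1/√(1 - 0.314²) = 1.0533
mc² = 1.2 × (3×10⁸)² = 1.080×10¹⁷ J
E = γmc² = 1.0533 × 1.080×10¹⁷ = 1.138×10¹⁷ J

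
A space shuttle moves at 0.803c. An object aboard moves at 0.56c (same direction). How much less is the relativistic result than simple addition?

Classical: u' + v = 0.56 + 0.803 = 1.363c
Relativistic: u = (0.56 + 0.803)/(1 + 0.44968) = 1.363/1.44968 = 0.9402c
Difference: 1.363 - 0.9402 = 0.4228c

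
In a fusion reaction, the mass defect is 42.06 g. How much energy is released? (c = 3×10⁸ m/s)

Convert mass defect: Δm = 42.06 g = 0.04206 kg
E = Δm·c² = 0.04206 × (3×10⁸)²
= 0.04206 × 9×10¹⁶ = 3.785×10¹⁵ J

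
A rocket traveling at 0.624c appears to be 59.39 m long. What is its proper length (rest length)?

Contracted length L = 59.39 m
γ = 1/√(1 - 0.624²) = 1.2797
L₀ = γL = 1.2797 × 59.39 = 76.00 m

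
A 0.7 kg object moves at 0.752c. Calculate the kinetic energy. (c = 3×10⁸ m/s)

γ = 1/√(1 - 0.752²) = 1.5171
γ - 1 = 0.5171
KE = (γ-1)mc² = 0.5171 × 0.7 × (3×10⁸)² = 3.258×10¹⁶ J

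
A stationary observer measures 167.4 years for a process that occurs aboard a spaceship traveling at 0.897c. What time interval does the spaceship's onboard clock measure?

Dilated time Δt = 167.4 years
γ = 1/√(1 - 0.897²) = 2.2623
Δt₀ = Δt/γ = 167.4/2.2623 = 74.00 years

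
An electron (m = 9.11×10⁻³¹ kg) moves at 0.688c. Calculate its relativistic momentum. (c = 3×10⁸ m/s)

γ = 1/√(1 - 0.688²) = 1.378
v = 0.688 × 3×10⁸ = 2.064×10⁸ m/s
p = γmv = 1.378 × 9.11×10⁻³¹ × 2.064×10⁸ = 2.591×10⁻²² kg·m/s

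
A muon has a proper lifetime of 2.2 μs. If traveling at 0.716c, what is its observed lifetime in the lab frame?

Proper lifetime τ₀ = 2.2 μs
γ = 1/√(1 - 0.716²) = 1.43246
τ = γτ₀ = 1.43246 × 2.2 μs = 3.151 μs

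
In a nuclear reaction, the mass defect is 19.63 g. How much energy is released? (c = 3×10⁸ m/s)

Convert mass defect: Δm = 19.63 g = 0.01963 kg
E = Δm·c² = 0.01963 × (3×10⁸)²
= 0.01963 × 9×10¹⁶ = 1.767×10¹⁵ J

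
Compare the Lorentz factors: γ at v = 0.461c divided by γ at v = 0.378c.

γ₁ = 1/√(1 - 0.461²) = 1.1269
γ₂ = 1/√(1 - 0.378²) = 1.0801
γ₁/γ₂ = 1.1269/1.0801 = 1.043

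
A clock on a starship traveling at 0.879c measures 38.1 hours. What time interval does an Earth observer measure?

Proper time Δt₀ = 38.1 hours
γ = 1/√(1 - 0.879²) = 2.097
Δt = γΔt₀ = 2.097 × 38.1 = 79.90 hours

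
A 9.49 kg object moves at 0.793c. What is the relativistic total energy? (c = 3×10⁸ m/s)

γ = 1/√(1 - 0.793²) = 1.641
mc² = 9.49 × (3×10⁸)² = 8.541×10¹⁷ J
E = γmc² = 1.641 × 8.541×10¹⁷ = 1.402×10¹⁸ J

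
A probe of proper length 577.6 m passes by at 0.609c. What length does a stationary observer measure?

Proper length L₀ = 577.6 m
γ = 1/√(1 - 0.609²) = 1.2608
L = L₀/γ = 577.6/1.2608 = 458.1 m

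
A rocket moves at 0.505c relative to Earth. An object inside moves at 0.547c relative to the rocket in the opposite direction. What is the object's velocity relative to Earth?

Object's velocity in rocket frame is u' = -0.547c
u = (u' + v)/(1 + u'v/c²) = (v - 0.547)/(1 - 0.547·v/c²)
Numerator: 0.505 - 0.547 = -0.042
Denominator: 1 - 0.276235 = 0.723765
u = -0.042/0.723765 = -0.05803c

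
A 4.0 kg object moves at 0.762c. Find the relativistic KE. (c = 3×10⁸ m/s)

γ = 1/√(1 - 0.762²) = 1.5442
γ - 1 = 0.5442
KE = (γ-1)mc² = 0.5442 × 4.0 × (3×10⁸)² = 1.959×10¹⁷ J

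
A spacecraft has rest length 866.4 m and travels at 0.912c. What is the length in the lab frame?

Proper length L₀ = 866.4 m
γ = 1/√(1 - 0.912²) = 2.438
L = L₀/γ = 866.4/2.438 = 355.4 m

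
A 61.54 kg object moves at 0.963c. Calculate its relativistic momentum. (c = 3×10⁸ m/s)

γ = 1/√(1 - 0.963²) = 3.7106
v = 0.963 × 3×10⁸ = 2.889×10⁸ m/s
p = γmv = 3.7106 × 61.54 × 2.889×10⁸ = 6.597×10¹⁰ kg·m/s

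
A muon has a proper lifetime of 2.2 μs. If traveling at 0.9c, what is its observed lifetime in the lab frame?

Proper lifetime τ₀ = 2.2 μs
γ = 1/√(1 - 0.9²) = 2.294
τ = γτ₀ = 2.294 × 2.2 μs = 5.047 μs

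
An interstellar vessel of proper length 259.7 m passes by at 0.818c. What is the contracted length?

Proper length L₀ = 259.7 m
γ = 1/√(1 - 0.818²) = 1.738
L = L₀/γ = 259.7/1.738 = 149.4 m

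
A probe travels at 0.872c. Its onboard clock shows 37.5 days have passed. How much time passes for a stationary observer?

Proper time Δt₀ = 37.5 days
γ = 1/√(1 - 0.872²) = 2.043
Δt = γΔt₀ = 2.043 × 37.5 = 76.61 days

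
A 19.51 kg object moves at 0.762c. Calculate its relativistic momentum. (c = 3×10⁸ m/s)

γ = 1/√(1 - 0.762²) = 1.5442
v = 0.762 × 3×10⁸ = 2.286×10⁸ m/s
p = γmv = 1.5442 × 19.51 × 2.286×10⁸ = 6.887×10⁹ kg·m/s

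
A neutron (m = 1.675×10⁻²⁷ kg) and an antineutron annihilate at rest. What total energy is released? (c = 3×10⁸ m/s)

Both particles have the same rest mass, so total mass = 2m
E = 2m·c² = 2 × 1.675×10⁻²⁷ × (3×10⁸)²
= 2 × 1.675×10⁻²⁷ × 9×10¹⁶
= 3.015×10⁻¹⁰ J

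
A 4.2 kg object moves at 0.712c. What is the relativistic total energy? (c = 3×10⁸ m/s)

γ = 1/√(1 - 0.712²) = 1.424
mc² = 4.2 × (3×10⁸)² = 3.780×10¹⁷ J
E = γmc² = 1.424 × 3.780×10¹⁷ = 5.383×10¹⁷ J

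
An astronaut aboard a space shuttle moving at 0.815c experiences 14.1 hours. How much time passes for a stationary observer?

Proper time Δt₀ = 14.1 hours
γ = 1/√(1 - 0.815²) = 1.7257
Δt = γΔt₀ = 1.7257 × 14.1 = 24.33 hours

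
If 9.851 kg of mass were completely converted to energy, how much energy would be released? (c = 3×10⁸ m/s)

Using E = mc²:
c² = (3×10⁸)² = 9×10¹⁶ m²/s²
E = 9.851 × 9×10¹⁶ = 8.866×10¹⁷ J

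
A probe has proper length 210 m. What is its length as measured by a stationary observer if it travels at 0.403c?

Proper length L₀ = 210 m
γ = 1/√(1 - 0.403²) = 1.0927
L = L₀/γ = 210/1.0927 = 192.2 m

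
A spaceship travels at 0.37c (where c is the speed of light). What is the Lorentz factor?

v/c = 0.37, so (v/c)² = 0.1369
1 - (v/c)² = 0.8631
γ = 1/√(0.8631) = 1.076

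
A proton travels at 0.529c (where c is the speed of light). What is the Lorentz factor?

v/c = 0.529, so (v/c)² = 0.279841
1 - (v/c)² = 0.720159
γ = 1/√(0.720159) = 1.178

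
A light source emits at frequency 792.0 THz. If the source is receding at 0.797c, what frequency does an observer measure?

β = v/c = 0.797
(1-β)/(1+β) = 0.203/1.797 = 0.11297
Doppler factor = √(0.11297) = 0.3361
f_obs = 792.0 × 0.3361 = 266.2 THz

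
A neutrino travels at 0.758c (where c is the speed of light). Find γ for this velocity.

v/c = 0.758, so (v/c)² = 0.574564
1 - (v/c)² = 0.425436
γ = 1/√(0.425436) = 1.533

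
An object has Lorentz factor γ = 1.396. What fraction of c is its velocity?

From γ = 1/√(1 - v²/c²):
1/γ² = 1/1.396² = 0.5131
v²/c² = 1 - 0.5131 = 0.4869
v/c = √(0.4869) = 0.6978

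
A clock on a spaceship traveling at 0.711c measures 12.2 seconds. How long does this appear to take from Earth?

Proper time Δt₀ = 12.2 seconds
γ = 1/√(1 - 0.711²) = 1.422
Δt = γΔt₀ = 1.422 × 12.2 = 17.35 seconds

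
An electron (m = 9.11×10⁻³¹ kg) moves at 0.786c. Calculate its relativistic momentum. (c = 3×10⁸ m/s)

γ = 1/√(1 - 0.786²) = 1.6175
v = 0.786 × 3×10⁸ = 2.358×10⁸ m/s
p = γmv = 1.6175 × 9.11×10⁻³¹ × 2.358×10⁸ = 3.475×10⁻²² kg·m/s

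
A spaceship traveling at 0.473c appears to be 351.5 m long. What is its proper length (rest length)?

Contracted length L = 351.5 m
γ = 1/√(1 - 0.473²) = 1.135
L₀ = γL = 1.135 × 351.5 = 399.0 m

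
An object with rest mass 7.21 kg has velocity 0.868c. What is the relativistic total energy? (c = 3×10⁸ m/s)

γ = 1/√(1 - 0.868²) = 2.014
mc² = 7.21 × (3×10⁸)² = 6.489×10¹⁷ J
E = γmc² = 2.014 × 6.489×10¹⁷ = 1.307×10¹⁸ J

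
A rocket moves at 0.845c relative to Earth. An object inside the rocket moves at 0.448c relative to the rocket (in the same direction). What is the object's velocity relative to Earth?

u = (u' + v)/(1 + u'v/c²)
Numerator: 0.448 + 0.845 = 1.293
Denominator: 1 + 0.37856 = 1.37856
u = 1.293/1.37856 = 0.9379c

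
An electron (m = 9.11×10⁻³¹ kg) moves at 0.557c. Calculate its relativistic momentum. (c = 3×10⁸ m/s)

γ = 1/√(1 - 0.557²) = 1.204
v = 0.557 × 3×10⁸ = 1.671×10⁸ m/s
p = γmv = 1.204 × 9.11×10⁻³¹ × 1.671×10⁸ = 1.833×10⁻²² kg·m/s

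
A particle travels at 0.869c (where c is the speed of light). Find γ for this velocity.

v/c = 0.869, so (v/c)² = 0.755161
1 - (v/c)² = 0.244839
γ = 1/√(0.244839) = 2.021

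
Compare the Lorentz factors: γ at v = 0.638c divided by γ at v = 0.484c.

γ₁ = 1/√(1 - 0.638²) = 1.299
γ₂ = 1/√(1 - 0.484²) = 1.143
γ₁/γ₂ = 1.299/1.143 = 1.136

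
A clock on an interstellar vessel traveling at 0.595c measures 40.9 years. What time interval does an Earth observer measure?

Proper time Δt₀ = 40.9 years
γ = 1/√(1 - 0.595²) = 1.2442
Δt = γΔt₀ = 1.2442 × 40.9 = 50.89 years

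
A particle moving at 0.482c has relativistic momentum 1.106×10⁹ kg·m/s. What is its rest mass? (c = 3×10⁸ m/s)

γ = 1/√(1 - 0.482²) = 1.1413
v = 0.482 × 3×10⁸ = 1.446×10⁸ m/s
m = p/(γv) = 1.106×10⁹/(1.1413 × 1.446×10⁸) = 6.702 kg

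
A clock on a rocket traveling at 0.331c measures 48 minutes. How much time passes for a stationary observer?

Proper time Δt₀ = 48 minutes
γ = 1/√(1 - 0.331²) = 1.0597
Δt = γΔt₀ = 1.0597 × 48 = 50.87 minutes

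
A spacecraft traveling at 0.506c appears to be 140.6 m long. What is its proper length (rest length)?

Contracted length L = 140.6 m
γ = 1/√(1 - 0.506²) = 1.159
L₀ = γL = 1.159 × 140.6 = 163.0 m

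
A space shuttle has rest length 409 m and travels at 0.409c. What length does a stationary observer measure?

Proper length L₀ = 409 m
γ = 1/√(1 - 0.409²) = 1.096
L = L₀/γ = 409/1.096 = 373.2 m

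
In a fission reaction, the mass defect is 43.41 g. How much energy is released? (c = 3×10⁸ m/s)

Convert mass defect: Δm = 43.41 g = 0.04341 kg
E = Δm·c² = 0.04341 × (3×10⁸)²
= 0.04341 × 9×10¹⁶ = 3.907×10¹⁵ J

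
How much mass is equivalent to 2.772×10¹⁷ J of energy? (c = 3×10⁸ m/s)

From E = mc², we get m = E/c²
c² = (3×10⁸)² = 9×10¹⁶ m²/s²
m = 2.772×10¹⁷ / 9×10¹⁶ = 3.080 kg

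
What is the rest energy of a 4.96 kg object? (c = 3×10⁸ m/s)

c² = (3×10⁸)² = 9.000×10¹⁶ m²/s²
E₀ = mc² = 4.96 × 9.000×10¹⁶ = 4.464×10¹⁷ J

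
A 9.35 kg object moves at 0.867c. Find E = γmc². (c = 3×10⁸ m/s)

γ = 1/√(1 - 0.867²) = 2.007
mc² = 9.35 × (3×10⁸)² = 8.415×10¹⁷ J
E = γmc² = 2.007 × 8.415×10¹⁷ = 1.689×10¹⁸ J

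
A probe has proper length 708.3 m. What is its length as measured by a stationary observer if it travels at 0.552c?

Proper length L₀ = 708.3 m
γ = 1/√(1 - 0.552²) = 1.1993
L = L₀/γ = 708.3/1.1993 = 590.6 m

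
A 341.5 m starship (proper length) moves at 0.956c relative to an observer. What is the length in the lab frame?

Proper length L₀ = 341.5 m
γ = 1/√(1 - 0.956²) = 3.409
L = L₀/γ = 341.5/3.409 = 100.2 m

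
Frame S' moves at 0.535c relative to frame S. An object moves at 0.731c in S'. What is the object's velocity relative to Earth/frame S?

u = (u' + v)/(1 + u'v/c²)
Numerator: 0.731 + 0.535 = 1.266
Denominator: 1 + 0.391085 = 1.391085
u = 1.266/1.391085 = 0.9101c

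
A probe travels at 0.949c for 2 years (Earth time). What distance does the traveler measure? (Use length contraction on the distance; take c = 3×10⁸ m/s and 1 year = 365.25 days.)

Earth distance: d = v × t = 0.949c × 2 yr = 1.797×10¹⁶ m
γ = 3.172
d' = d/γ = 1.797×10¹⁶/3.172 = 5.665×10¹⁵ m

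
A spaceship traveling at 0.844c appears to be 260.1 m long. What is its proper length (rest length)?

Contracted length L = 260.1 m
γ = 1/√(1 - 0.844²) = 1.8645
L₀ = γL = 1.8645 × 260.1 = 485.0 m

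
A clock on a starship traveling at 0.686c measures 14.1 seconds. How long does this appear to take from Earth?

Proper time Δt₀ = 14.1 seconds
γ = 1/√(1 - 0.686²) = 1.3744
Δt = γΔt₀ = 1.3744 × 14.1 = 19.38 seconds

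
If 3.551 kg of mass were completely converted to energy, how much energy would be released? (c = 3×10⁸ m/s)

Using E = mc²:
c² = (3×10⁸)² = 9×10¹⁶ m²/s²
E = 3.551 × 9×10¹⁶ = 3.196×10¹⁷ J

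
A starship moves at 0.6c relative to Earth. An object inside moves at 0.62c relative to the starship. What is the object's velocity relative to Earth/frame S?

u = (u' + v)/(1 + u'v/c²)
Numerator: 0.62 + 0.6 = 1.22
Denominator: 1 + 0.372 = 1.372
u = 1.22/1.372 = 0.8892c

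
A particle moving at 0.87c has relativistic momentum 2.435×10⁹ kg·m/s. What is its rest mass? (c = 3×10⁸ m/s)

γ = 1/√(1 - 0.87²) = 2.028
v = 0.87 × 3×10⁸ = 2.610×10⁸ m/s
m = p/(γv) = 2.435×10⁹/(2.028 × 2.610×10⁸) = 4.600 kg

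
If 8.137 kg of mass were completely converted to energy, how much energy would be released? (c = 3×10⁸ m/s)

Using E = mc²:
c² = (3×10⁸)² = 9×10¹⁶ m²/s²
E = 8.137 × 9×10¹⁶ = 7.323×10¹⁷ J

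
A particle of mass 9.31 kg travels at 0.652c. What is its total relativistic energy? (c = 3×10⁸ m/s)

γ = 1/√(1 - 0.652²) = 1.319
mc² = 9.31 × (3×10⁸)² = 8.379×10¹⁷ J
E = γmc² = 1.319 × 8.379×10¹⁷ = 1.105×10¹⁸ J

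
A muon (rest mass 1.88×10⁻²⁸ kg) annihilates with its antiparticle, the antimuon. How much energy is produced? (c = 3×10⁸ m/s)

Both particles have the same rest mass, so total mass = 2m
E = 2m·c² = 2 × 1.88×10⁻²⁸ × (3×10⁸)²
= 2 × 1.88×10⁻²⁸ × 9×10¹⁶
= 3.384×10⁻¹¹ J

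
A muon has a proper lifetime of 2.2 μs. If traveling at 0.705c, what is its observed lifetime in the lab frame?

Proper lifetime τ₀ = 2.2 μs
γ = 1/√(1 - 0.705²) = 1.410
τ = γτ₀ = 1.410 × 2.2 μs = 3.102 μs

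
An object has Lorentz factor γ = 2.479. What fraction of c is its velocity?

From γ = 1/√(1 - v²/c²):
1/γ² = 1/2.479² = 0.1627
v²/c² = 1 - 0.1627 = 0.8373
v/c = √(0.8373) = 0.9150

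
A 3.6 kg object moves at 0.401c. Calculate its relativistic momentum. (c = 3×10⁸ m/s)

γ = 1/√(1 - 0.401²) = 1.0916
v = 0.401 × 3×10⁸ = 1.203×10⁸ m/s
p = γmv = 1.0916 × 3.6 × 1.203×10⁸ = 4.728×10⁸ kg·m/s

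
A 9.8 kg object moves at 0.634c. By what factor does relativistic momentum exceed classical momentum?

p_rel = γmv, p_class = mv
Ratio = γ = 1/√(1 - 0.634²) = 1.293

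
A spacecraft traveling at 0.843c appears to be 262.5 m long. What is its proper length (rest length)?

Contracted length L = 262.5 m
γ = 1/√(1 - 0.843²) = 1.859
L₀ = γL = 1.859 × 262.5 = 488.0 m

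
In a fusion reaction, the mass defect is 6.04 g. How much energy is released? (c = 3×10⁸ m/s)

Convert mass defect: Δm = 6.04 g = 0.00604 kg
E = Δm·c² = 0.00604 × (3×10⁸)²
= 0.00604 × 9×10¹⁶ = 5.436×10¹⁴ J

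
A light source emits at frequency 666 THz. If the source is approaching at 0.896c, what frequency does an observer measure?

β = v/c = 0.896
(1+β)/(1-β) = 1.896/0.104 = 18.23
Doppler factor = √(18.23) = 4.270
f_obs = 666 × 4.270 = 2844 THz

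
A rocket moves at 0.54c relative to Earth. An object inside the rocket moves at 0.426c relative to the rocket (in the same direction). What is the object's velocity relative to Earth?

u = (u' + v)/(1 + u'v/c²)
Numerator: 0.426 + 0.54 = 0.966
Denominator: 1 + 0.23004 = 1.23004
u = 0.966/1.23004 = 0.7853c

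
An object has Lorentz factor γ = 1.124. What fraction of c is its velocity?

From γ = 1/√(1 - v²/c²):
1/γ² = 1/1.124² = 0.7915
v²/c² = 1 - 0.7915 = 0.2085
v/c = √(0.2085) = 0.4566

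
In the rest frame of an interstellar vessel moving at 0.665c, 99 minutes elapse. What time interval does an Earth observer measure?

Proper time Δt₀ = 99 minutes
γ = 1/√(1 - 0.665²) = 1.339
Δt = γΔt₀ = 1.339 × 99 = 132.6 minutes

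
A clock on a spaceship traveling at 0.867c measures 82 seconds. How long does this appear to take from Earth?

Proper time Δt₀ = 82 seconds
γ = 1/√(1 - 0.867²) = 2.007
Δt = γΔt₀ = 2.007 × 82 = 164.6 seconds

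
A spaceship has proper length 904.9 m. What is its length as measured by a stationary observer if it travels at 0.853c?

Proper length L₀ = 904.9 m
γ = 1/√(1 - 0.853²) = 1.916
L = L₀/γ = 904.9/1.916 = 472.3 m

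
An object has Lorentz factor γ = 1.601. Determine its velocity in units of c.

From γ = 1/√(1 - v²/c²):
1/γ² = 1/1.601² = 0.39014
v²/c² = 1 - 0.39014 = 0.60986
v/c = √(0.60986) = 0.7809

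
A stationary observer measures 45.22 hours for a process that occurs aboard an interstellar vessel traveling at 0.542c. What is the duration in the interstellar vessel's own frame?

Dilated time Δt = 45.22 hours
γ = 1/√(1 - 0.542²) = 1.190
Δt₀ = Δt/γ = 45.22/1.190 = 38.00 hours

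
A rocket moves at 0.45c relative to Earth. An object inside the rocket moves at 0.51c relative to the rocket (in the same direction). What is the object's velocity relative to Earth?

u = (u' + v)/(1 + u'v/c²)
Numerator: 0.51 + 0.45 = 0.96
Denominator: 1 + 0.2295 = 1.2295
u = 0.96/1.2295 = 0.7808c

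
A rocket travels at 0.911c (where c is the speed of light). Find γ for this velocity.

v/c = 0.911, so (v/c)² = 0.829921
1 - (v/c)² = 0.170079
γ = 1/√(0.170079) = 2.425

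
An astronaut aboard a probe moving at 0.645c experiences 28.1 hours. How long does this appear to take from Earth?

Proper time Δt₀ = 28.1 hours
γ = 1/√(1 - 0.645²) = 1.3086
Δt = γΔt₀ = 1.3086 × 28.1 = 36.77 hours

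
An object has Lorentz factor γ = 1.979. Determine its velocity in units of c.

From γ = 1/√(1 - v²/c²):
1/γ² = 1/1.979² = 0.25533
v²/c² = 1 - 0.25533 = 0.74467
v/c = √(0.74467) = 0.8629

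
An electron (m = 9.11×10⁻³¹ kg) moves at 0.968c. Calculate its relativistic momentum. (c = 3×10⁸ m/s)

γ = 1/√(1 - 0.968²) = 3.985
v = 0.968 × 3×10⁸ = 2.904×10⁸ m/s
p = γmv = 3.985 × 9.11×10⁻³¹ × 2.904×10⁸ = 1.054×10⁻²¹ kg·m/s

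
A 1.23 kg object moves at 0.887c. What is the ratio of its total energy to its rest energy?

E = γmc², E₀ = mc²
E/E₀ = γ = 1/√(1 - 0.887²) = 2.166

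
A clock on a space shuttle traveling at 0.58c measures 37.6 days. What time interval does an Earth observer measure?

Proper time Δt₀ = 37.6 days
γ = 1/√(1 - 0.58²) = 1.2276
Δt = γΔt₀ = 1.2276 × 37.6 = 46.16 days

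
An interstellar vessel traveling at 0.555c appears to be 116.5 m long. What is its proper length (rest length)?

Contracted length L = 116.5 m
γ = 1/√(1 - 0.555²) = 1.202
L₀ = γL = 1.202 × 116.5 = 140.0 m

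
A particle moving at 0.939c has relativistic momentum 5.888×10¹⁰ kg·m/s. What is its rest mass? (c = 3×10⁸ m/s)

γ = 1/√(1 - 0.939²) = 2.908
v = 0.939 × 3×10⁸ = 2.817×10⁸ m/s
m = p/(γv) = 5.888×10¹⁰/(2.908 × 2.817×10⁸) = 71.88 kg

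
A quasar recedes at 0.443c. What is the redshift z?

β = 0.443
(1+β)/(1-β) = 1.443/0.557 = 2.5907
√(2.5907) = 1.6096
z = 1.6096 - 1 = 0.6096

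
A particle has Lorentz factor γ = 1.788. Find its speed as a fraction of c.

From γ = 1/√(1 - v²/c²):
1/γ² = 1/1.788² = 0.3128
v²/c² = 1 - 0.3128 = 0.6872
v/c = √(0.6872) = 0.8290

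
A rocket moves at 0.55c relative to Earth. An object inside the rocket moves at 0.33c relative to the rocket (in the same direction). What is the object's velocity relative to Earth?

u = (u' + v)/(1 + u'v/c²)
Numerator: 0.33 + 0.55 = 0.88
Denominator: 1 + 0.1815 = 1.1815
u = 0.88/1.1815 = 0.7448c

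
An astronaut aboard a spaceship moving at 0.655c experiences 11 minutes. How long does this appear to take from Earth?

Proper time Δt₀ = 11 minutes
γ = 1/√(1 - 0.655²) = 1.3234
Δt = γΔt₀ = 1.3234 × 11 = 14.56 minutes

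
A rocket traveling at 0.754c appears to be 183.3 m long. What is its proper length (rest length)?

Contracted length L = 183.3 m
γ = 1/√(1 - 0.754²) = 1.522
L₀ = γL = 1.522 × 183.3 = 279.0 m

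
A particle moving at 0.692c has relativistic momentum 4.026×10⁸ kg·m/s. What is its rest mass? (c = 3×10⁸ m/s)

γ = 1/√(1 - 0.692²) = 1.385
v = 0.692 × 3×10⁸ = 2.076×10⁸ m/s
m = p/(γv) = 4.026×10⁸/(1.385 × 2.076×10⁸) = 1.400 kg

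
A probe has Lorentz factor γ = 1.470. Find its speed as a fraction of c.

From γ = 1/√(1 - v²/c²):
1/γ² = 1/1.470² = 0.46277
v²/c² = 1 - 0.46277 = 0.53723
v/c = √(0.53723) = 0.7330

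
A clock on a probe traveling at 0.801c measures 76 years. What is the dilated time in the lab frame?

Proper time Δt₀ = 76 years
γ = 1/√(1 - 0.801²) = 1.670
Δt = γΔt₀ = 1.670 × 76 = 126.9 years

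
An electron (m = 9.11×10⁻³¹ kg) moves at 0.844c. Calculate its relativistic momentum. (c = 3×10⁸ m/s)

γ = 1/√(1 - 0.844²) = 1.8645
v = 0.844 × 3×10⁸ = 2.532×10⁸ m/s
p = γmv = 1.8645 × 9.11×10⁻³¹ × 2.532×10⁸ = 4.301×10⁻²² kg·m/s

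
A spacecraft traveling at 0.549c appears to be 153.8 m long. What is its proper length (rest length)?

Contracted length L = 153.8 m
γ = 1/√(1 - 0.549²) = 1.1964
L₀ = γL = 1.1964 × 153.8 = 184.0 m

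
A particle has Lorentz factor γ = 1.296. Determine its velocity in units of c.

From γ = 1/√(1 - v²/c²):
1/γ² = 1/1.296² = 0.5954
v²/c² = 1 - 0.5954 = 0.4046
v/c = √(0.4046) = 0.6361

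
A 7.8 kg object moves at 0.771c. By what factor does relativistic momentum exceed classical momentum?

p_rel = γmv, p_class = mv
Ratio = γ = 1/√(1 - 0.771²) = 1.570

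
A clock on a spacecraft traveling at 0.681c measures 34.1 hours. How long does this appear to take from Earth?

Proper time Δt₀ = 34.1 hours
γ = 1/√(1 - 0.681²) = 1.3656
Δt = γΔt₀ = 1.3656 × 34.1 = 46.57 hours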